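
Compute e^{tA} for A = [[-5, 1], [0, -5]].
e^{tA} = [[e^{-5*t}, t*e^{-5*t}], [0, e^{-5*t}]]

A has Jordan form J = [[-5, 1], [0, -5]] with A = PJP^{-1}, so e^{tA} = P e^{tJ} P^{-1}.

For a Jordan block J_k(λ), e^{tJ_k(λ)} = e^{λt} · (I + tN + t^2 N^2/2! + ... + t^{k-1} N^{k-1}/(k-1)!) where N is the nilpotent superdiagonal part.

Assembling the blocks and conjugating back gives the entries of e^{tA} as shown above.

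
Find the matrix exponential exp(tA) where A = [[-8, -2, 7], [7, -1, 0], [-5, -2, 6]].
A has Jordan form J = [[-1, 1, 0], [0, -1, 1], [0, 0, -1]] with A = PJP^{-1}, so e^{tA} = P e^{tJ} P^{-1}.

For a Jordan block J_k(λ), e^{tJ_k(λ)} = e^{λt} · (I + tN + t^2 N^2/2! + ... + t^{k-1} N^{k-1}/(k-1)!) where N is the nilpotent superdiagonal part.

Assembling the blocks and conjugating back gives the entries of e^{tA} as shown above.

e^{tA} = [[(1 - 7*t)*e^{-t}, -2*t*e^{-t}, 7*t*e^{-t}], [7*t*(2 - 7*t)*e^{-t}/2, (1 - 7*t^2)*e^{-t}, 49*t^2*e^{-t}/2], [t*(-7*t - 5)*e^{-t}, 2*t*(-t - 1)*e^{-t}, (7*t^2 + 7*t + 1)*e^{-t}]]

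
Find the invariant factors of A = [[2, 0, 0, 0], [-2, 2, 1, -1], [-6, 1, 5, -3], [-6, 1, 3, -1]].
x - 2, (x - 2)^3

The Jordan structure of A has elementary divisors (x - 2)^3, (x - 2). Arranging the block sizes at each eigenvalue in decreasing order and taking row products gives the invariant factors.

Invariant factors (smallest first, each dividing the next): x - 2, (x - 2)^3.

Check: the last factor (x - 2)^3 is the minimal polynomial, and the product (x - 2)^4 is the characteristic polynomial.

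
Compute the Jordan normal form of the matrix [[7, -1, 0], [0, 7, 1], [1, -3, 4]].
J = [[6, 1, 0], [0, 6, 1], [0, 0, 6]]

The characteristic polynomial is det(xI - A) = (x - 6)^3, so the eigenvalues are 6 (algebraic multiplicity 3).

For λ = 6: rank(A - 6I) = 2, rank((A - 6I)^2) = 1, rank((A - 6I)^3) = 0. The eigenspace has dimension 3 - 2 = 1, so there is 1 Jordan block; the rank sequence gives block sizes [3].

Assembling the blocks gives the Jordan form J above.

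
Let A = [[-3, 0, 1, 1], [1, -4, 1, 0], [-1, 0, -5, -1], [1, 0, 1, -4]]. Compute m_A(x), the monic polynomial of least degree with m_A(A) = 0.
m_A(x) = (x + 4)^3

The characteristic polynomial factors as (x + 4)^4. The minimal polynomial is ∏(x - λ)^{k_λ} where k_λ is the size of the largest Jordan block at λ.

For λ = -4: rank(A + 4I) = 2, and the largest Jordan block has size 3 (the smallest k with rank((A + 4I)^k) = rank((A + 4I)^(k+1))).

So m_A(x) = (x + 4)^3.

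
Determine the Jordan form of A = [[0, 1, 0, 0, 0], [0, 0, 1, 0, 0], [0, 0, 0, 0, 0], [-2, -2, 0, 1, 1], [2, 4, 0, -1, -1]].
J = [[0, 1, 0, 0, 0], [0, 0, 1, 0, 0], [0, 0, 0, 0, 0], [0, 0, 0, 0, 1], [0, 0, 0, 0, 0]]

The characteristic polynomial is det(xI - A) = x^5, so the eigenvalues are 0 (algebraic multiplicity 5).

For λ = 0: rank(A) = 3, rank(A^2) = 1, rank(A^3) = 0. The eigenspace has dimension 5 - 3 = 2, so there are 2 Jordan blocks; the rank sequence gives block sizes [3, 2].

Assembling the blocks gives the Jordan form J above.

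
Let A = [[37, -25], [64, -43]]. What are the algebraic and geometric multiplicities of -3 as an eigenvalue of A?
algebraic multiplicity 2, geometric multiplicity 1

The characteristic polynomial is (x + 3)^2, so the factor x + 3 appears with exponent 2: the algebraic multiplicity is 2.

rank(A + 3I) = 1, so the eigenspace has dimension 2 - 1 = 1: the geometric multiplicity is 1.

Since 1 < 2, A is not diagonalizable.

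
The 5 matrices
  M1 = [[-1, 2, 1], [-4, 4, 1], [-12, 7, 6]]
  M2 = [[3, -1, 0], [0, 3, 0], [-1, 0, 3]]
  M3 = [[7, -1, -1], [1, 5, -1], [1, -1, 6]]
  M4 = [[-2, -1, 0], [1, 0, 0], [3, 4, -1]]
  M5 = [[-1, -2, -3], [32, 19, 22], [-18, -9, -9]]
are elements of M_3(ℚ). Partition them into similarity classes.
3 classes: {M1, M2, M5}, {M3}, {M4}

Characteristic polynomials: χ_{M1} = (x - 3)^3, χ_{M2} = (x - 3)^3, χ_{M3} = (x - 6)^3, χ_{M4} = (x + 1)^3, χ_{M5} = (x - 3)^3.

{M1, M2, M5}: invariant factors (x - 3)^3.

{M3}: invariant factors (x - 6)^3.

{M4}: invariant factors (x + 1)^3.

Matrices are similar if and only if their invariant-factor lists agree; the partition into similarity classes is {M1, M2, M5}, {M3}, {M4}.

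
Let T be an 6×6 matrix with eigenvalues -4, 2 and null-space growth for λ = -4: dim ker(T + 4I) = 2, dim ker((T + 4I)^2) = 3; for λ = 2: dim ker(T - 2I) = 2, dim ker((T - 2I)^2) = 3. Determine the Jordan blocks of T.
Jordan blocks: (-4, 2), (-4, 1), (2, 2), (2, 1)

λ = -4: successive nullity increments [2, 1] count blocks of size ≥ k; block sizes are [2, 1].
λ = 2: successive nullity increments [2, 1] count blocks of size ≥ k; block sizes are [2, 1].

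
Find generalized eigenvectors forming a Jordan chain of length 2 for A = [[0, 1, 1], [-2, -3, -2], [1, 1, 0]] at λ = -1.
We seek v_1 ∈ ker((A + I)^2) \ ker(A + I), then set v_{i+1} = (A + I) v_i.

One such chain is v_1 = [[0, 1, 0]]^T, v_2 = [[1, -2, 1]]^T. Check: (A + I) v_2 = [[0, 0, 0]]^T = 0.

v_1 = [[0, 1, 0]]^T, v_2 = [[1, -2, 1]]^T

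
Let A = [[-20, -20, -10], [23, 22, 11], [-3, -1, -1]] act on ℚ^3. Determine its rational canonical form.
R = [[0, 0, -10], [1, 0, 1], [0, 1, 1]]

The invariant factors of A (the non-unit diagonal entries of the Smith normal form of xI - A over ℚ[x]) are (x + 2)(x^2 - 3x + 5), each dividing the next. The characteristic polynomial is their product, (x + 2)(x^2 - 3x + 5).

The rational canonical form is the block-diagonal matrix of companion matrices C(f_i):
R = [[0, 0, -10], [1, 0, 1], [0, 1, 1]].

Note the characteristic polynomial does not split into linear factors over ℚ, so A has no Jordan form over ℚ; the rational canonical form exists over any field.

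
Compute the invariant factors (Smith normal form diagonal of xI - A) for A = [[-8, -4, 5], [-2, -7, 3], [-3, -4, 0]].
(x + 5)^3

The Jordan structure of A has elementary divisors (x + 5)^3. Arranging the block sizes at each eigenvalue in decreasing order and taking row products gives the invariant factors.

Invariant factors (smallest first, each dividing the next): (x + 5)^3.

Check: the last factor (x + 5)^3 is the minimal polynomial, and the product (x + 5)^3 is the characteristic polynomial.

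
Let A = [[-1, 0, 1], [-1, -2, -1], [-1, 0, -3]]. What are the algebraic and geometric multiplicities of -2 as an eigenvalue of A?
The characteristic polynomial is (x + 2)^3, so the factor x + 2 appears with exponent 3: the algebraic multiplicity is 3.

rank(A + 2I) = 1, so the eigenspace has dimension 3 - 1 = 2: the geometric multiplicity is 2.

Since 2 < 3, A is not diagonalizable.

algebraic multiplicity 3, geometric multiplicity 2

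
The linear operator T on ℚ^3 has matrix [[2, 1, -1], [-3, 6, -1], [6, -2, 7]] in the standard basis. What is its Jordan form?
J = [[5, 1, 0], [0, 5, 0], [0, 0, 5]]

The characteristic polynomial is det(xI - A) = (x - 5)^3, so the eigenvalues are 5 (algebraic multiplicity 3).

For λ = 5: rank(A - 5I) = 1, rank((A - 5I)^2) = 0. The eigenspace has dimension 3 - 1 = 2, so there are 2 Jordan blocks; the rank sequence gives block sizes [2, 1].

Assembling the blocks gives the Jordan form J above.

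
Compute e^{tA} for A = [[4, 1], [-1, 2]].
e^{tA} = [[(t + 1)*e^{3*t}, t*e^{3*t}], [-t*e^{3*t}, (1 - t)*e^{3*t}]]

A has Jordan form J = [[3, 1], [0, 3]] with A = PJP^{-1}, so e^{tA} = P e^{tJ} P^{-1}.

For a Jordan block J_k(λ), e^{tJ_k(λ)} = e^{λt} · (I + tN + t^2 N^2/2! + ... + t^{k-1} N^{k-1}/(k-1)!) where N is the nilpotent superdiagonal part.

Assembling the blocks and conjugating back gives the entries of e^{tA} as shown above.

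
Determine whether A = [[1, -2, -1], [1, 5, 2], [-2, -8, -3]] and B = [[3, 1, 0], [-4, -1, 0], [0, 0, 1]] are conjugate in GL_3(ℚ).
Both have characteristic polynomial (x - 1)^3, but the minimal polynomial of A is (x - 1)^3 while the minimal polynomial of B is (x - 1)^2. The minimal polynomial is a similarity invariant, so A and B are not similar.

No.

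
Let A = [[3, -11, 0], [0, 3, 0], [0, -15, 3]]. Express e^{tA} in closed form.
A has Jordan form J = [[3, 1, 0], [0, 3, 0], [0, 0, 3]] with A = PJP^{-1}, so e^{tA} = P e^{tJ} P^{-1}.

For a Jordan block J_k(λ), e^{tJ_k(λ)} = e^{λt} · (I + tN + t^2 N^2/2! + ... + t^{k-1} N^{k-1}/(k-1)!) where N is the nilpotent superdiagonal part.

Assembling the blocks and conjugating back gives the entries of e^{tA} as shown above.

e^{tA} = [[e^{3*t}, -11*t*e^{3*t}, 0], [0, e^{3*t}, 0], [0, -15*t*e^{3*t}, e^{3*t}]]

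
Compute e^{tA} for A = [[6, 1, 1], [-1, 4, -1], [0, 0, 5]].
e^{tA} = [[(t + 1)*e^{5*t}, t*e^{5*t}, t*e^{5*t}], [-t*e^{5*t}, (1 - t)*e^{5*t}, -t*e^{5*t}], [0, 0, e^{5*t}]]

A has Jordan form J = [[5, 1, 0], [0, 5, 0], [0, 0, 5]] with A = PJP^{-1}, so e^{tA} = P e^{tJ} P^{-1}.

For a Jordan block J_k(λ), e^{tJ_k(λ)} = e^{λt} · (I + tN + t^2 N^2/2! + ... + t^{k-1} N^{k-1}/(k-1)!) where N is the nilpotent superdiagonal part.

Assembling the blocks and conjugating back gives the entries of e^{tA} as shown above.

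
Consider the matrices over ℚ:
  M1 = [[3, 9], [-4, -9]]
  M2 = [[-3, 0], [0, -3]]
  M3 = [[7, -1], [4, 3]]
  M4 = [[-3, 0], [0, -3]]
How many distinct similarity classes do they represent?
Characteristic polynomials: χ_{M1} = (x + 3)^2, χ_{M2} = (x + 3)^2, χ_{M3} = (x - 5)^2, χ_{M4} = (x + 3)^2.

{M1}: invariant factors (x + 3)^2.

{M2, M4}: invariant factors x + 3, x + 3.

{M3}: invariant factors (x - 5)^2.

Matrices are similar if and only if their invariant-factor lists agree; the partition into similarity classes is {M1}, {M2, M4}, {M3}.

3 classes: {M1}, {M2, M4}, {M3}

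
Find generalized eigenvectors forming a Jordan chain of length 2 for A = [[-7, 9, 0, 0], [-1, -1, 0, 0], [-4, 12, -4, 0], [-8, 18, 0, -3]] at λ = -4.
We seek v_1 ∈ ker((A + 4I)^2) \ ker(A + 4I), then set v_{i+1} = (A + 4I) v_i.

One such chain is v_1 = [[2, 1, 2, 4]]^T, v_2 = [[3, 1, 4, 6]]^T. Check: (A + 4I) v_2 = [[0, 0, 0, 0]]^T = 0.

v_1 = [[2, 1, 2, 4]]^T, v_2 = [[3, 1, 4, 6]]^T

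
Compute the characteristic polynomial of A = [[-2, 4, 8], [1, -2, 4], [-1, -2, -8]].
xI - A = [[x + 2, -4, -8], [-1, x + 2, -4], [1, 2, x + 8]].

Expanding det(xI - A) along the first row:
det(xI - A) = + (x + 2)·det([[x + 2, -4], [2, x + 8]]) - (-4)·det([[-1, -4], [1, x + 8]]) + (-8)·det([[-1, x + 2], [1, 2]]).

Evaluating gives χ_A(x) = x^3 + 12x^2 + 48x + 64 = (x + 4)^3.

χ_A(x) = (x + 4)^3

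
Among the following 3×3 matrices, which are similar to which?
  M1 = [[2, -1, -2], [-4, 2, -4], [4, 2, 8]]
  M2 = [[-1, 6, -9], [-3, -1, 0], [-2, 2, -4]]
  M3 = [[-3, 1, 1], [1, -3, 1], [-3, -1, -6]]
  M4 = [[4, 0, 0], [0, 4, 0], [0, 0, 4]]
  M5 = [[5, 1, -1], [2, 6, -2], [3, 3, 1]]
4 classes: {M1, M5}, {M2}, {M3}, {M4}

Characteristic polynomials: χ_{M1} = (x - 4)^3, χ_{M2} = (x + 1)^2(x + 4), χ_{M3} = (x + 4)^3, χ_{M4} = (x - 4)^3, χ_{M5} = (x - 4)^3.

{M1, M5}: invariant factors x - 4, (x - 4)^2.

{M2}: invariant factors (x + 1)^2(x + 4).

{M3}: invariant factors (x + 4)^3.

{M4}: invariant factors x - 4, x - 4, x - 4.

Matrices are similar if and only if their invariant-factor lists agree; the partition into similarity classes is {M1, M5}, {M2}, {M3}, {M4}.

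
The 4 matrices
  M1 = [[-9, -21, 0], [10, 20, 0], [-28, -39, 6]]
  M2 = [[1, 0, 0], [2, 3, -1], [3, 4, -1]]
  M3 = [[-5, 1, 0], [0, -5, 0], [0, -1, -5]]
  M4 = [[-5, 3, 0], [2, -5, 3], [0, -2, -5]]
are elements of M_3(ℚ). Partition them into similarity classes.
4 classes: {M1}, {M2}, {M3}, {M4}

Characteristic polynomials: χ_{M1} = (x - 6)^2(x - 5), χ_{M2} = (x - 1)^3, χ_{M3} = (x + 5)^3, χ_{M4} = (x + 5)^3.

{M1}: invariant factors (x - 6)^2(x - 5).

{M2}: invariant factors (x - 1)^3.

{M3}: invariant factors x + 5, (x + 5)^2.

{M4}: invariant factors (x + 5)^3.

Matrices are similar if and only if their invariant-factor lists agree; the partition into similarity classes is {M1}, {M2}, {M3}, {M4}.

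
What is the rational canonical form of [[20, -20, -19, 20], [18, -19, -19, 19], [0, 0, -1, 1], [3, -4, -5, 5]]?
The invariant factors of A (the non-unit diagonal entries of the Smith normal form of xI - A over ℚ[x]) are (x - 5)(x^3 - 3), each dividing the next. The characteristic polynomial is their product, (x - 5)(x^3 - 3).

The rational canonical form is the block-diagonal matrix of companion matrices C(f_i):
R = [[0, 0, 0, -15], [1, 0, 0, 3], [0, 1, 0, 0], [0, 0, 1, 5]].

Note the characteristic polynomial does not split into linear factors over ℚ, so A has no Jordan form over ℚ; the rational canonical form exists over any field.

R = [[0, 0, 0, -15], [1, 0, 0, 3], [0, 1, 0, 0], [0, 0, 1, 5]]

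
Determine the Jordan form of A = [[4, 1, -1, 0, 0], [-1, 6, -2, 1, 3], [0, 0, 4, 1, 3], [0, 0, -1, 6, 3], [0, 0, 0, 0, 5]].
J = [[5, 1, 0, 0, 0], [0, 5, 0, 0, 0], [0, 0, 5, 1, 0], [0, 0, 0, 5, 0], [0, 0, 0, 0, 5]]

The characteristic polynomial is det(xI - A) = (x - 5)^5, so the eigenvalues are 5 (algebraic multiplicity 5).

For λ = 5: rank(A - 5I) = 2, rank((A - 5I)^2) = 0. The eigenspace has dimension 5 - 2 = 3, so there are 3 Jordan blocks; the rank sequence gives block sizes [2, 2, 1].

Assembling the blocks gives the Jordan form J above.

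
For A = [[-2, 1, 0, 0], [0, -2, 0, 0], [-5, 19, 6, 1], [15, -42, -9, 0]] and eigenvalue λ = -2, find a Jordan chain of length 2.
v_1 = [[0, 1, -3, 6]]^T, v_2 = [[1, 0, 1, -3]]^T

We seek v_1 ∈ ker((A + 2I)^2) \ ker(A + 2I), then set v_{i+1} = (A + 2I) v_i.

One such chain is v_1 = [[0, 1, -3, 6]]^T, v_2 = [[1, 0, 1, -3]]^T. Check: (A + 2I) v_2 = [[0, 0, 0, 0]]^T = 0.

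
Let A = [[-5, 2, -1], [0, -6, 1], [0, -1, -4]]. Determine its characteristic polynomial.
χ_A(x) = (x + 5)^3

xI - A = [[x + 5, -2, 1], [0, x + 6, -1], [0, 1, x + 4]].

Expanding det(xI - A) along the first row:
det(xI - A) = + (x + 5)·det([[x + 6, -1], [1, x + 4]]) - (-2)·det([[0, -1], [0, x + 4]]) + (1)·det([[0, x + 6], [0, 1]]).

Evaluating gives χ_A(x) = x^3 + 15x^2 + 75x + 125 = (x + 5)^3.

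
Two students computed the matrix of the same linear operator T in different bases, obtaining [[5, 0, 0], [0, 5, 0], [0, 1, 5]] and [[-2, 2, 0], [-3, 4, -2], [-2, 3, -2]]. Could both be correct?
trace(A) = 15 but trace(B) = 0. The trace is a similarity invariant, so A and B are not similar.

No.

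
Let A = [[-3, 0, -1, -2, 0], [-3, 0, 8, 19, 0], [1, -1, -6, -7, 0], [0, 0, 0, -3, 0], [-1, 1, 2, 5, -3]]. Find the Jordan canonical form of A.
J = [[-3, 1, 0, 0, 0], [0, -3, 1, 0, 0], [0, 0, -3, 0, 0], [0, 0, 0, -3, 0], [0, 0, 0, 0, -3]]

The characteristic polynomial is det(xI - A) = (x + 3)^5, so the eigenvalues are -3 (algebraic multiplicity 5).

For λ = -3: rank(A + 3I) = 2, rank((A + 3I)^2) = 1, rank((A + 3I)^3) = 0. The eigenspace has dimension 5 - 2 = 3, so there are 3 Jordan blocks; the rank sequence gives block sizes [3, 1, 1].

Assembling the blocks gives the Jordan form J above.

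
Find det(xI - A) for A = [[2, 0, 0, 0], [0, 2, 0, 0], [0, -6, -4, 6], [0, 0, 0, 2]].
xI - A = [[x - 2, 0, 0, 0], [0, x - 2, 0, 0], [0, 6, x + 4, -6], [0, 0, 0, x - 2]].

Expanding det(xI - A) along the first row:
det(xI - A) = + (x - 2)·det([[x - 2, 0, 0], [6, x + 4, -6], [0, 0, x - 2]]) - (0)·det([[0, 0, 0], [0, x + 4, -6], [0, 0, x - 2]]) + (0)·det([[0, x - 2, 0], [0, 6, -6], [0, 0, x - 2]]) - (0)·det([[0, x - 2, 0], [0, 6, x + 4], [0, 0, 0]]).

Evaluating gives χ_A(x) = x^4 - 2x^3 - 12x^2 + 40x - 32 = (x - 2)^3(x + 4).

χ_A(x) = (x - 2)^3(x + 4)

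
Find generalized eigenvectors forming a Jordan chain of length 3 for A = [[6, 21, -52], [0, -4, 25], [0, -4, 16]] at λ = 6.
We seek v_1 ∈ ker((A - 6I)^3) \ ker((A - 6I)^2), then set v_{i+1} = (A - 6I) v_i.

One such chain is v_1 = [[-4, 2, 1]]^T, v_2 = [[-10, 5, 2]]^T, v_3 = [[1, 0, 0]]^T. Check: (A - 6I) v_3 = [[0, 0, 0]]^T = 0.

v_1 = [[-4, 2, 1]]^T, v_2 = [[-10, 5, 2]]^T, v_3 = [[1, 0, 0]]^T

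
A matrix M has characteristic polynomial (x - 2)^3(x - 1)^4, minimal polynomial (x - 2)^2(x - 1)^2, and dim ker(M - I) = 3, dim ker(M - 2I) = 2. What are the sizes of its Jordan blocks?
Jordan blocks: (1, 2), (1, 1), (1, 1), (2, 2), (2, 1)

λ = 1: algebraic multiplicity 4 (exponent in χ_M), largest block size 2 (exponent in m_M), 3 blocks (geometric multiplicity). These force block sizes [2, 1, 1].
λ = 2: algebraic multiplicity 3 (exponent in χ_M), largest block size 2 (exponent in m_M), 2 blocks (geometric multiplicity). These force block sizes [2, 1].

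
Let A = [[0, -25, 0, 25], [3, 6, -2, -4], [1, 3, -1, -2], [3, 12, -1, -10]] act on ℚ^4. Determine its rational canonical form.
R = [[0, 0, 0, 25], [1, 0, 0, 25], [0, 1, 0, 4], [0, 0, 1, -5]]

The invariant factors of A (the non-unit diagonal entries of the Smith normal form of xI - A over ℚ[x]) are (x + 5)(x^3 - 4x - 5), each dividing the next. The characteristic polynomial is their product, (x + 5)(x^3 - 4x - 5).

The rational canonical form is the block-diagonal matrix of companion matrices C(f_i):
R = [[0, 0, 0, 25], [1, 0, 0, 25], [0, 1, 0, 4], [0, 0, 1, -5]].

Note the characteristic polynomial does not split into linear factors over ℚ, so A has no Jordan form over ℚ; the rational canonical form exists over any field.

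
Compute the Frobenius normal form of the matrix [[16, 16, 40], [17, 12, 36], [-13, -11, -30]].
The invariant factors of A (the non-unit diagonal entries of the Smith normal form of xI - A over ℚ[x]) are (x - 2)(x + 2)^2, each dividing the next. The characteristic polynomial is their product, (x - 2)(x + 2)^2.

The rational canonical form is the block-diagonal matrix of companion matrices C(f_i):
R = [[0, 0, 8], [1, 0, 4], [0, 1, -2]].

R = [[0, 0, 8], [1, 0, 4], [0, 1, -2]]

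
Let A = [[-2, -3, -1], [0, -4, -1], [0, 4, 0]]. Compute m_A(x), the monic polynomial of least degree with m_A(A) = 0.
m_A(x) = (x + 2)^3

The characteristic polynomial factors as (x + 2)^3. The minimal polynomial is ∏(x - λ)^{k_λ} where k_λ is the size of the largest Jordan block at λ.

For λ = -2: rank(A + 2I) = 2, and the largest Jordan block has size 3 (the smallest k with rank((A + 2I)^k) = rank((A + 2I)^(k+1))).

So m_A(x) = (x + 2)^3.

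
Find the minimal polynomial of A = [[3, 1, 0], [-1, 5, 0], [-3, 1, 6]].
m_A(x) = (x - 6)(x - 4)^2

The characteristic polynomial factors as (x - 6)(x - 4)^2. The minimal polynomial is ∏(x - λ)^{k_λ} where k_λ is the size of the largest Jordan block at λ.

For λ = 4: rank(A - 4I) = 2, and the largest Jordan block has size 2 (the smallest k with rank((A - 4I)^k) = rank((A - 4I)^(k+1))).
For λ = 6: rank(A - 6I) = 2, and the largest Jordan block has size 1 (the smallest k with rank((A - 6I)^k) = rank((A - 6I)^(k+1))).

So m_A(x) = (x - 6)(x - 4)^2.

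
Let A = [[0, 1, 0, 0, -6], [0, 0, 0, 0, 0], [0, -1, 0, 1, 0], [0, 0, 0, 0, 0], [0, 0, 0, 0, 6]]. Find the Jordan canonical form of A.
J = [[0, 1, 0, 0, 0], [0, 0, 0, 0, 0], [0, 0, 0, 1, 0], [0, 0, 0, 0, 0], [0, 0, 0, 0, 6]]

The characteristic polynomial is det(xI - A) = x^4(x - 6), so the eigenvalues are 0 (algebraic multiplicity 4), 6 (algebraic multiplicity 1).

For λ = 0: rank(A) = 3, rank(A^2) = 1. The eigenspace has dimension 5 - 3 = 2, so there are 2 Jordan blocks; the rank sequence gives block sizes [2, 2].

For λ = 6: algebraic multiplicity 1 gives one 1×1 block.

Assembling the blocks gives the Jordan form J above.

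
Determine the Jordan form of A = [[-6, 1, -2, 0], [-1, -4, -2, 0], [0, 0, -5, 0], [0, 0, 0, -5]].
The characteristic polynomial is det(xI - A) = (x + 5)^4, so the eigenvalues are -5 (algebraic multiplicity 4).

For λ = -5: rank(A + 5I) = 1, rank((A + 5I)^2) = 0. The eigenspace has dimension 4 - 1 = 3, so there are 3 Jordan blocks; the rank sequence gives block sizes [2, 1, 1].

Assembling the blocks gives the Jordan form J above.

J = [[-5, 1, 0, 0], [0, -5, 0, 0], [0, 0, -5, 0], [0, 0, 0, -5]]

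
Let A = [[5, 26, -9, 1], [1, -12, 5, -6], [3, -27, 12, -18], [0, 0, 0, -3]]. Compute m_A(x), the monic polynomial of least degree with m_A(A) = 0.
The characteristic polynomial factors as (x - 4)^2(x + 3)^2. The minimal polynomial is ∏(x - λ)^{k_λ} where k_λ is the size of the largest Jordan block at λ.

For λ = -3: rank(A + 3I) = 2, and the largest Jordan block has size 1 (the smallest k with rank((A + 3I)^k) = rank((A + 3I)^(k+1))).
For λ = 4: rank(A - 4I) = 3, and the largest Jordan block has size 2 (the smallest k with rank((A - 4I)^k) = rank((A - 4I)^(k+1))).

So m_A(x) = (x - 4)^2(x + 3).

m_A(x) = (x - 4)^2(x + 3)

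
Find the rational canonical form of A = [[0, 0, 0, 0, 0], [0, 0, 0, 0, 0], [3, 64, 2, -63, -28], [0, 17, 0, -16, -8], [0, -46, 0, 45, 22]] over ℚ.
R = [[0, 0, 0, 0, 0], [1, 2, 0, 0, 0], [0, 0, 0, 0, 0], [0, 0, 1, 0, -8], [0, 0, 0, 1, 6]]

The invariant factors of A (the non-unit diagonal entries of the Smith normal form of xI - A over ℚ[x]) are x(x - 2), x(x - 4)(x - 2), each dividing the next. The characteristic polynomial is their product, x^2(x - 4)(x - 2)^2.

The rational canonical form is the block-diagonal matrix of companion matrices C(f_i):
R = [[0, 0, 0, 0, 0], [1, 2, 0, 0, 0], [0, 0, 0, 0, 0], [0, 0, 1, 0, -8], [0, 0, 0, 1, 6]].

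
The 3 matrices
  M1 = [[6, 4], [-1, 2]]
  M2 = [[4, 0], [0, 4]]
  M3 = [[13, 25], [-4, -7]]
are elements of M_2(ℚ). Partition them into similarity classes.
Characteristic polynomials: χ_{M1} = (x - 4)^2, χ_{M2} = (x - 4)^2, χ_{M3} = (x - 3)^2.

{M1}: invariant factors (x - 4)^2.

{M2}: invariant factors x - 4, x - 4.

{M3}: invariant factors (x - 3)^2.

Matrices are similar if and only if their invariant-factor lists agree; the partition into similarity classes is {M1}, {M2}, {M3}.

3 classes: {M1}, {M2}, {M3}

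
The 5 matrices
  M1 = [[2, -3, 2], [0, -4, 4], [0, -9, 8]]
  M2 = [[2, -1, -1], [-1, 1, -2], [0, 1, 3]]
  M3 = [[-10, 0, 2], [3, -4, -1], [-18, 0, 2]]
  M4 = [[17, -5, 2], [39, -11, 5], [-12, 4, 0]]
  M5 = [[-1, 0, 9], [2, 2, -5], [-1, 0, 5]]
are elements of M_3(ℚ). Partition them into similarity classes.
Characteristic polynomials: χ_{M1} = (x - 2)^3, χ_{M2} = (x - 2)^3, χ_{M3} = (x + 4)^3, χ_{M4} = (x - 2)^3, χ_{M5} = (x - 2)^3.

{M1}: invariant factors x - 2, (x - 2)^2.

{M2, M4, M5}: invariant factors (x - 2)^3.

{M3}: invariant factors x + 4, (x + 4)^2.

Matrices are similar if and only if their invariant-factor lists agree; the partition into similarity classes is {M1}, {M2, M4, M5}, {M3}.

3 classes: {M1}, {M2, M4, M5}, {M3}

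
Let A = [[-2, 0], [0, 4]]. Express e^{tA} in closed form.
e^{tA} = [[e^{-2*t}, 0], [0, e^{4*t}]]

A has Jordan form J = [[-2, 0], [0, 4]] with A = PJP^{-1}, so e^{tA} = P e^{tJ} P^{-1}.

For a Jordan block J_k(λ), e^{tJ_k(λ)} = e^{λt} · (I + tN + t^2 N^2/2! + ... + t^{k-1} N^{k-1}/(k-1)!) where N is the nilpotent superdiagonal part.

Assembling the blocks and conjugating back gives the entries of e^{tA} as shown above.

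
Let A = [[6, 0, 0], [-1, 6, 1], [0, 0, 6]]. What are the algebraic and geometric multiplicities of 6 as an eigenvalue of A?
The characteristic polynomial is (x - 6)^3, so the factor x - 6 appears with exponent 3: the algebraic multiplicity is 3.

rank(A - 6I) = 1, so the eigenspace has dimension 3 - 1 = 2: the geometric multiplicity is 2.

Since 2 < 3, A is not diagonalizable.

algebraic multiplicity 3, geometric multiplicity 2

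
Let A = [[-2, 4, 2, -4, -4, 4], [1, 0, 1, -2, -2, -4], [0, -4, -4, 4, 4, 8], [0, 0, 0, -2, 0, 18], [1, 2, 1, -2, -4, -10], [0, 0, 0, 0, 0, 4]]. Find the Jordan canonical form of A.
J = [[-4, 0, 0, 0, 0, 0], [0, -2, 1, 0, 0, 0], [0, 0, -2, 0, 0, 0], [0, 0, 0, -2, 0, 0], [0, 0, 0, 0, -2, 0], [0, 0, 0, 0, 0, 4]]

The characteristic polynomial is det(xI - A) = (x - 4)(x + 2)^4(x + 4), so the eigenvalues are -4 (algebraic multiplicity 1), -2 (algebraic multiplicity 4), 4 (algebraic multiplicity 1).

For λ = -4: algebraic multiplicity 1 gives one 1×1 block.

For λ = -2: rank(A + 2I) = 3, rank((A + 2I)^2) = 2. The eigenspace has dimension 6 - 3 = 3, so there are 3 Jordan blocks; the rank sequence gives block sizes [2, 1, 1].

For λ = 4: algebraic multiplicity 1 gives one 1×1 block.

Assembling the blocks gives the Jordan form J above.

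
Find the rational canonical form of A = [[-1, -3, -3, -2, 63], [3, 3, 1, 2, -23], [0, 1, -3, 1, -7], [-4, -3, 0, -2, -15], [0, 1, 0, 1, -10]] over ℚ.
R = [[-3, 0, 0, 0, 0], [0, 0, 0, 0, -36], [0, 1, 0, 0, -60], [0, 0, 1, 0, -37], [0, 0, 0, 1, -10]]

The invariant factors of A (the non-unit diagonal entries of the Smith normal form of xI - A over ℚ[x]) are x + 3, (x + 2)^2(x + 3)^2, each dividing the next. The characteristic polynomial is their product, (x + 2)^2(x + 3)^3.

The rational canonical form is the block-diagonal matrix of companion matrices C(f_i):
R = [[-3, 0, 0, 0, 0], [0, 0, 0, 0, -36], [0, 1, 0, 0, -60], [0, 0, 1, 0, -37], [0, 0, 0, 1, -10]].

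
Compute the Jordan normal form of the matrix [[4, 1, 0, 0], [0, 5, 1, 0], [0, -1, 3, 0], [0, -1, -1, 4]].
The characteristic polynomial is det(xI - A) = (x - 4)^4, so the eigenvalues are 4 (algebraic multiplicity 4).

For λ = 4: rank(A - 4I) = 2, rank((A - 4I)^2) = 1, rank((A - 4I)^3) = 0. The eigenspace has dimension 4 - 2 = 2, so there are 2 Jordan blocks; the rank sequence gives block sizes [3, 1].

Assembling the blocks gives the Jordan form J above.

J = [[4, 1, 0, 0], [0, 4, 1, 0], [0, 0, 4, 0], [0, 0, 0, 4]]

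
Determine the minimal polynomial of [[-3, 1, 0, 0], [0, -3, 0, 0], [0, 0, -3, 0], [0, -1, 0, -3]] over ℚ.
m_A(x) = (x + 3)^2

The characteristic polynomial factors as (x + 3)^4. The minimal polynomial is ∏(x - λ)^{k_λ} where k_λ is the size of the largest Jordan block at λ.

For λ = -3: rank(A + 3I) = 1, and the largest Jordan block has size 2 (the smallest k with rank((A + 3I)^k) = rank((A + 3I)^(k+1))).

So m_A(x) = (x + 3)^2.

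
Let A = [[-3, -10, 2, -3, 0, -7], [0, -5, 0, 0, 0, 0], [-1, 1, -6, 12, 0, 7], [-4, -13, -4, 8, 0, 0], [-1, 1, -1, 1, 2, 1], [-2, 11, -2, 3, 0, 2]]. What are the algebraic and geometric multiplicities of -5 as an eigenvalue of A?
algebraic multiplicity 2, geometric multiplicity 1

The characteristic polynomial is (x - 2)^4(x + 5)^2, so the factor x + 5 appears with exponent 2: the algebraic multiplicity is 2.

rank(A + 5I) = 5, so the eigenspace has dimension 6 - 5 = 1: the geometric multiplicity is 1.

Since 1 < 2, A is not diagonalizable.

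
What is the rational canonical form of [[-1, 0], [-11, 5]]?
The invariant factors of A (the non-unit diagonal entries of the Smith normal form of xI - A over ℚ[x]) are (x - 5)(x + 1), each dividing the next. The characteristic polynomial is their product, (x - 5)(x + 1).

The rational canonical form is the block-diagonal matrix of companion matrices C(f_i):
R = [[0, 5], [1, 4]].

R = [[0, 5], [1, 4]]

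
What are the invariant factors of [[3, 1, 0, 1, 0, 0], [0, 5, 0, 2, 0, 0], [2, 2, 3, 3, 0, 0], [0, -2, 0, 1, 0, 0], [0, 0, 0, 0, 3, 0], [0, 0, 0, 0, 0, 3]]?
x - 3, x - 3, (x - 3)^2, (x - 3)^2

The Jordan structure of A has elementary divisors (x - 3)^2, (x - 3)^2, (x - 3), (x - 3). Arranging the block sizes at each eigenvalue in decreasing order and taking row products gives the invariant factors.

Invariant factors (smallest first, each dividing the next): x - 3, x - 3, (x - 3)^2, (x - 3)^2.

Check: the last factor (x - 3)^2 is the minimal polynomial, and the product (x - 3)^6 is the characteristic polynomial.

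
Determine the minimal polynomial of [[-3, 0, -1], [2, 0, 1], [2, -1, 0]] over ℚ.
m_A(x) = (x + 1)^3

The characteristic polynomial factors as (x + 1)^3. The minimal polynomial is ∏(x - λ)^{k_λ} where k_λ is the size of the largest Jordan block at λ.

For λ = -1: rank(A + I) = 2, and the largest Jordan block has size 3 (the smallest k with rank((A + I)^k) = rank((A + I)^(k+1))).

So m_A(x) = (x + 1)^3.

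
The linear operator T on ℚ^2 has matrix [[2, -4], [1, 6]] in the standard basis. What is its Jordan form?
J = [[4, 1], [0, 4]]

The characteristic polynomial is det(xI - A) = (x - 4)^2, so the eigenvalues are 4 (algebraic multiplicity 2).

For λ = 4: rank(A - 4I) = 1, rank((A - 4I)^2) = 0. The eigenspace has dimension 2 - 1 = 1, so there is 1 Jordan block; the rank sequence gives block sizes [2].

Assembling the blocks gives the Jordan form J above.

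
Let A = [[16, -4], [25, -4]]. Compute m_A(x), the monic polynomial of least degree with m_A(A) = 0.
The characteristic polynomial factors as (x - 6)^2. The minimal polynomial is ∏(x - λ)^{k_λ} where k_λ is the size of the largest Jordan block at λ.

For λ = 6: rank(A - 6I) = 1, and the largest Jordan block has size 2 (the smallest k with rank((A - 6I)^k) = rank((A - 6I)^(k+1))).

So m_A(x) = (x - 6)^2.

m_A(x) = (x - 6)^2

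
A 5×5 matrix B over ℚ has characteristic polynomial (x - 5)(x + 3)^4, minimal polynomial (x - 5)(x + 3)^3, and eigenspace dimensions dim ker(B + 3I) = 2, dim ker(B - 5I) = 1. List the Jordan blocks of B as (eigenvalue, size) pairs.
Jordan blocks: (-3, 3), (-3, 1), (5, 1)

λ = -3: algebraic multiplicity 4 (exponent in χ_B), largest block size 3 (exponent in m_B), 2 blocks (geometric multiplicity). These force block sizes [3, 1].
λ = 5: algebraic multiplicity 1 (exponent in χ_B), largest block size 1 (exponent in m_B), 1 block (geometric multiplicity). This forces block sizes [1].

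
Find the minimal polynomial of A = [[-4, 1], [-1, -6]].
The characteristic polynomial factors as (x + 5)^2. The minimal polynomial is ∏(x - λ)^{k_λ} where k_λ is the size of the largest Jordan block at λ.

For λ = -5: rank(A + 5I) = 1, and the largest Jordan block has size 2 (the smallest k with rank((A + 5I)^k) = rank((A + 5I)^(k+1))).

So m_A(x) = (x + 5)^2.

m_A(x) = (x + 5)^2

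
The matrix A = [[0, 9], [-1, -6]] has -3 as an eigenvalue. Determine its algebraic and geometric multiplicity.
algebraic multiplicity 2, geometric multiplicity 1

The characteristic polynomial is (x + 3)^2, so the factor x + 3 appears with exponent 2: the algebraic multiplicity is 2.

rank(A + 3I) = 1, so the eigenspace has dimension 2 - 1 = 1: the geometric multiplicity is 1.

Since 1 < 2, A is not diagonalizable.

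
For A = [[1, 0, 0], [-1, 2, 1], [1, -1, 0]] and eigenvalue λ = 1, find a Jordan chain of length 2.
We seek v_1 ∈ ker((A - I)^2) \ ker(A - I), then set v_{i+1} = (A - I) v_i.

One such chain is v_1 = [[0, 2, -1]]^T, v_2 = [[0, 1, -1]]^T. Check: (A - I) v_2 = [[0, 0, 0]]^T = 0.

v_1 = [[0, 2, -1]]^T, v_2 = [[0, 1, -1]]^T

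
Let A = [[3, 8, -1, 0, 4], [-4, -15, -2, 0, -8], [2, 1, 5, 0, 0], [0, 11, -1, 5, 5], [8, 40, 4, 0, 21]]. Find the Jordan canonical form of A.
J = [[3, 1, 0, 0, 0], [0, 3, 1, 0, 0], [0, 0, 3, 0, 0], [0, 0, 0, 5, 1], [0, 0, 0, 0, 5]]

The characteristic polynomial is det(xI - A) = (x - 5)^2(x - 3)^3, so the eigenvalues are 3 (algebraic multiplicity 3), 5 (algebraic multiplicity 2).

For λ = 3: rank(A - 3I) = 4, rank((A - 3I)^2) = 3, rank((A - 3I)^3) = 2. The eigenspace has dimension 5 - 4 = 1, so there is 1 Jordan block; the rank sequence gives block sizes [3].

For λ = 5: rank(A - 5I) = 4, rank((A - 5I)^2) = 3. The eigenspace has dimension 5 - 4 = 1, so there is 1 Jordan block; the rank sequence gives block sizes [2].

Assembling the blocks gives the Jordan form J above.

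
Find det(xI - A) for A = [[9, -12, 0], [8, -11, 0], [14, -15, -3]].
χ_A(x) = (x - 1)(x + 3)^2

xI - A = [[x - 9, 12, 0], [-8, x + 11, 0], [-14, 15, x + 3]].

Expanding det(xI - A) along the first row:
det(xI - A) = + (x - 9)·det([[x + 11, 0], [15, x + 3]]) - (12)·det([[-8, 0], [-14, x + 3]]) + (0)·det([[-8, x + 11], [-14, 15]]).

Evaluating gives χ_A(x) = x^3 + 5x^2 + 3x - 9 = (x - 1)(x + 3)^2.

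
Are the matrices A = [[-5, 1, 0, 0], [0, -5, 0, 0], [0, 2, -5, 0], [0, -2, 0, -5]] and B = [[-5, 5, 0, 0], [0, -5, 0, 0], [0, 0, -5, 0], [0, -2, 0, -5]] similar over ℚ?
Two matrices over a field are similar if and only if they have the same invariant factors.

Both A and B have characteristic polynomial (x + 5)^4 and minimal polynomial (x + 5)^2. Computing further, both have invariant factors x + 5, x + 5, (x + 5)^2. Hence A and B are similar.

Yes.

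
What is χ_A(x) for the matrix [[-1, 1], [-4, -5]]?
xI - A = [[x + 1, -1], [4, x + 5]].

Expanding det(xI - A) along the first row:
det(xI - A) = + (x + 1)·det([[x + 5]]) - (-1)·det([[4]]).

Evaluating gives χ_A(x) = x^2 + 6x + 9 = (x + 3)^2.

χ_A(x) = (x + 3)^2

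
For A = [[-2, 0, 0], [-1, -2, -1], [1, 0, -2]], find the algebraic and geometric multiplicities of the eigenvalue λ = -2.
algebraic multiplicity 3, geometric multiplicity 1

The characteristic polynomial is (x + 2)^3, so the factor x + 2 appears with exponent 3: the algebraic multiplicity is 3.

rank(A + 2I) = 2, so the eigenspace has dimension 3 - 2 = 1: the geometric multiplicity is 1.

Since 1 < 3, A is not diagonalizable.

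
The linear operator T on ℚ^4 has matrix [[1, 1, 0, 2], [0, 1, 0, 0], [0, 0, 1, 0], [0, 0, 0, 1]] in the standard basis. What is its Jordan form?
J = [[1, 1, 0, 0], [0, 1, 0, 0], [0, 0, 1, 0], [0, 0, 0, 1]]

The characteristic polynomial is det(xI - A) = (x - 1)^4, so the eigenvalues are 1 (algebraic multiplicity 4).

For λ = 1: rank(A - I) = 1, rank((A - I)^2) = 0. The eigenspace has dimension 4 - 1 = 3, so there are 3 Jordan blocks; the rank sequence gives block sizes [2, 1, 1].

Assembling the blocks gives the Jordan form J above.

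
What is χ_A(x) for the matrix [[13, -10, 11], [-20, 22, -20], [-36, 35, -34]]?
χ_A(x) = (x - 2)^2(x + 3)

xI - A = [[x - 13, 10, -11], [20, x - 22, 20], [36, -35, x + 34]].

Expanding det(xI - A) along the first row:
det(xI - A) = + (x - 13)·det([[x - 22, 20], [-35, x + 34]]) - (10)·det([[20, 20], [36, x + 34]]) + (-11)·det([[20, x - 22], [36, -35]]).

Evaluating gives χ_A(x) = x^3 - x^2 - 8x + 12 = (x - 2)^2(x + 3).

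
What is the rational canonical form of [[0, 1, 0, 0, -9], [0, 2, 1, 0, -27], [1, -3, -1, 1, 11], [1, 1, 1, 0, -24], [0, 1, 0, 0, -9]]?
R = [[0, 0, 0, 0, 0], [1, 0, 0, 0, -5], [0, 1, 0, 0, -16], [0, 0, 1, 0, -18], [0, 0, 0, 1, -8]]

The invariant factors of A (the non-unit diagonal entries of the Smith normal form of xI - A over ℚ[x]) are x(x + 1)^3(x + 5), each dividing the next. The characteristic polynomial is their product, x(x + 1)^3(x + 5).

The rational canonical form is the block-diagonal matrix of companion matrices C(f_i):
R = [[0, 0, 0, 0, 0], [1, 0, 0, 0, -5], [0, 1, 0, 0, -16], [0, 0, 1, 0, -18], [0, 0, 0, 1, -8]].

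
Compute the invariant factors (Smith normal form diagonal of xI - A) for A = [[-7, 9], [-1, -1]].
(x + 4)^2

The Jordan structure of A has elementary divisors (x + 4)^2. Arranging the block sizes at each eigenvalue in decreasing order and taking row products gives the invariant factors.

Invariant factors (smallest first, each dividing the next): (x + 4)^2.

Check: the last factor (x + 4)^2 is the minimal polynomial, and the product (x + 4)^2 is the characteristic polynomial.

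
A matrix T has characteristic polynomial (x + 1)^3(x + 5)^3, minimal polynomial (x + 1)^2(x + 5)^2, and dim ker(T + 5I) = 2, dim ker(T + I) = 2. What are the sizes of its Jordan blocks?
Jordan blocks: (-5, 2), (-5, 1), (-1, 2), (-1, 1)

λ = -5: algebraic multiplicity 3 (exponent in χ_T), largest block size 2 (exponent in m_T), 2 blocks (geometric multiplicity). These force block sizes [2, 1].
λ = -1: algebraic multiplicity 3 (exponent in χ_T), largest block size 2 (exponent in m_T), 2 blocks (geometric multiplicity). These force block sizes [2, 1].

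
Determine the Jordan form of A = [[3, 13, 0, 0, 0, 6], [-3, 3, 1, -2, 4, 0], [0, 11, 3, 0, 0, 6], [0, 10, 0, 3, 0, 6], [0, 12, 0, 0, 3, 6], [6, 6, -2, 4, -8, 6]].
J = [[3, 1, 0, 0, 0, 0], [0, 3, 1, 0, 0, 0], [0, 0, 3, 0, 0, 0], [0, 0, 0, 3, 0, 0], [0, 0, 0, 0, 3, 0], [0, 0, 0, 0, 0, 6]]

The characteristic polynomial is det(xI - A) = (x - 6)(x - 3)^5, so the eigenvalues are 3 (algebraic multiplicity 5), 6 (algebraic multiplicity 1).

For λ = 3: rank(A - 3I) = 3, rank((A - 3I)^2) = 2, rank((A - 3I)^3) = 1. The eigenspace has dimension 6 - 3 = 3, so there are 3 Jordan blocks; the rank sequence gives block sizes [3, 1, 1].

For λ = 6: algebraic multiplicity 1 gives one 1×1 block.

Assembling the blocks gives the Jordan form J above.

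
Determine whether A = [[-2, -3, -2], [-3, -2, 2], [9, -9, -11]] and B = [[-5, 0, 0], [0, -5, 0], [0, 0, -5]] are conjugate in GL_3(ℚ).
Both have characteristic polynomial (x + 5)^3, but the minimal polynomial of A is (x + 5)^2 while the minimal polynomial of B is x + 5. The minimal polynomial is a similarity invariant, so A and B are not similar.

No.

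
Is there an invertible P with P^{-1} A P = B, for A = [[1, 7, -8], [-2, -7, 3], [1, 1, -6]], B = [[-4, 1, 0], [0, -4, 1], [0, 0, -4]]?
Two matrices over a field are similar if and only if they have the same invariant factors.

Both A and B have characteristic polynomial (x + 4)^3 and minimal polynomial (x + 4)^3. Computing further, both have invariant factors (x + 4)^3. Hence A and B are similar.

Yes.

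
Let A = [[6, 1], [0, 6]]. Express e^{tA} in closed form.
A has Jordan form J = [[6, 1], [0, 6]] with A = PJP^{-1}, so e^{tA} = P e^{tJ} P^{-1}.

For a Jordan block J_k(λ), e^{tJ_k(λ)} = e^{λt} · (I + tN + t^2 N^2/2! + ... + t^{k-1} N^{k-1}/(k-1)!) where N is the nilpotent superdiagonal part.

Assembling the blocks and conjugating back gives the entries of e^{tA} as shown above.

e^{tA} = [[e^{6*t}, t*e^{6*t}], [0, e^{6*t}]]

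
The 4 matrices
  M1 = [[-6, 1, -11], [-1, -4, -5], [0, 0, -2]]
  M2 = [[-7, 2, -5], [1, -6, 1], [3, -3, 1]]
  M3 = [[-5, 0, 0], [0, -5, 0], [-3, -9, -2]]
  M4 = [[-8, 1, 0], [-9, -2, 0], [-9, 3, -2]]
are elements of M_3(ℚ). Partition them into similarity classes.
Characteristic polynomials: χ_{M1} = (x + 2)(x + 5)^2, χ_{M2} = (x + 2)(x + 5)^2, χ_{M3} = (x + 2)(x + 5)^2, χ_{M4} = (x + 2)(x + 5)^2.

{M1, M2, M4}: invariant factors (x + 2)(x + 5)^2.

{M3}: invariant factors x + 5, (x + 2)(x + 5).

Matrices are similar if and only if their invariant-factor lists agree; the partition into similarity classes is {M1, M2, M4}, {M3}.

2 classes: {M1, M2, M4}, {M3}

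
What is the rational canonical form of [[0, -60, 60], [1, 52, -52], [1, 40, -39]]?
The invariant factors of A (the non-unit diagonal entries of the Smith normal form of xI - A over ℚ[x]) are (x - 6)(x - 5)(x - 2), each dividing the next. The characteristic polynomial is their product, (x - 6)(x - 5)(x - 2).

The rational canonical form is the block-diagonal matrix of companion matrices C(f_i):
R = [[0, 0, 60], [1, 0, -52], [0, 1, 13]].

R = [[0, 0, 60], [1, 0, -52], [0, 1, 13]]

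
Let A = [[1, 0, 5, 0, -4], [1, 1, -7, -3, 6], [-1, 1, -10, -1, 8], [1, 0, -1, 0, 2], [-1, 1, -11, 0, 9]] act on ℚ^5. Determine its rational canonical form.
The invariant factors of A (the non-unit diagonal entries of the Smith normal form of xI - A over ℚ[x]) are (x - 2)(x + 1)(x^3 - 3), each dividing the next. The characteristic polynomial is their product, (x - 2)(x + 1)(x^3 - 3).

The rational canonical form is the block-diagonal matrix of companion matrices C(f_i):
R = [[0, 0, 0, 0, -6], [1, 0, 0, 0, -3], [0, 1, 0, 0, 3], [0, 0, 1, 0, 2], [0, 0, 0, 1, 1]].

Note the characteristic polynomial does not split into linear factors over ℚ, so A has no Jordan form over ℚ; the rational canonical form exists over any field.

R = [[0, 0, 0, 0, -6], [1, 0, 0, 0, -3], [0, 1, 0, 0, 3], [0, 0, 1, 0, 2], [0, 0, 0, 1, 1]]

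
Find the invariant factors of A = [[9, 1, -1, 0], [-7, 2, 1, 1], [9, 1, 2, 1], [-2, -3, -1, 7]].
(x - 5)^2, (x - 5)^2

The Jordan structure of A has elementary divisors (x - 5)^2, (x - 5)^2. Arranging the block sizes at each eigenvalue in decreasing order and taking row products gives the invariant factors.

Invariant factors (smallest first, each dividing the next): (x - 5)^2, (x - 5)^2.

Check: the last factor (x - 5)^2 is the minimal polynomial, and the product (x - 5)^4 is the characteristic polynomial.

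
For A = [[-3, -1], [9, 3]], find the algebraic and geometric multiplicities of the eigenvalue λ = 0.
The characteristic polynomial is x^2, so the factor x appears with exponent 2: the algebraic multiplicity is 2.

rank(A) = 1, so the eigenspace has dimension 2 - 1 = 1: the geometric multiplicity is 1.

Since 1 < 2, A is not diagonalizable.

algebraic multiplicity 2, geometric multiplicity 1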